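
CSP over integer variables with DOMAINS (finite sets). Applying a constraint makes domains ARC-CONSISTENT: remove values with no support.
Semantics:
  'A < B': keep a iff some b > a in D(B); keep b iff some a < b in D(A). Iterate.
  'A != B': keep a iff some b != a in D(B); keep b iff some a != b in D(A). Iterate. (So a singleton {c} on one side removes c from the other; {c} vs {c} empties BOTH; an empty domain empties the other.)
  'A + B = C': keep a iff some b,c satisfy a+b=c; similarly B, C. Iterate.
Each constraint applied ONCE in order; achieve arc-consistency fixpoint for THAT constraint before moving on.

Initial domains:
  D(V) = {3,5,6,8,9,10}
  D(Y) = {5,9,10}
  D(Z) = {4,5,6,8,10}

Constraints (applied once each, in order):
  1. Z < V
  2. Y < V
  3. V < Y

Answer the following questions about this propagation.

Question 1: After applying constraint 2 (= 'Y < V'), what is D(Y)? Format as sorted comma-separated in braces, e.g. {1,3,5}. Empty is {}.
Answer: {5,9}

Derivation:
Constraint 1 (Z < V) on D(Z)={4,5,6,8,10} D(V)={3,5,6,8,9,10}: Z {4,5,6,8,10}->{4,5,6,8}; V {3,5,6,8,9,10}->{5,6,8,9,10}
Constraint 2 (Y < V) on D(Y)={5,9,10} D(V)={5,6,8,9,10}: Y {5,9,10}->{5,9}; V {5,6,8,9,10}->{6,8,9,10}
So after constraint 2: D(Y) = {5,9}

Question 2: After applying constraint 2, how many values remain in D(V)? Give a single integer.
Answer: 4

Derivation:
Constraint 1 (Z < V) on D(Z)={4,5,6,8,10} D(V)={3,5,6,8,9,10}: Z {4,5,6,8,10}->{4,5,6,8}; V {3,5,6,8,9,10}->{5,6,8,9,10}
Constraint 2 (Y < V) on D(Y)={5,9,10} D(V)={5,6,8,9,10}: Y {5,9,10}->{5,9}; V {5,6,8,9,10}->{6,8,9,10}
So after constraint 2: D(V)={6,8,9,10}, size = 4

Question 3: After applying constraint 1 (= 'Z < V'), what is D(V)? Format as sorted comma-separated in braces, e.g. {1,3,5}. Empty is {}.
Answer: {5,6,8,9,10}

Derivation:
Constraint 1 (Z < V) on D(Z)={4,5,6,8,10} D(V)={3,5,6,8,9,10}: Z {4,5,6,8,10}->{4,5,6,8}; V {3,5,6,8,9,10}->{5,6,8,9,10}
So after constraint 1: D(V) = {5,6,8,9,10}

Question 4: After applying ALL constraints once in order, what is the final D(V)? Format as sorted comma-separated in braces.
Constraint 1 (Z < V) on D(Z)={4,5,6,8,10} D(V)={3,5,6,8,9,10}: Z {4,5,6,8,10}->{4,5,6,8}; V {3,5,6,8,9,10}->{5,6,8,9,10}
Constraint 2 (Y < V) on D(Y)={5,9,10} D(V)={5,6,8,9,10}: Y {5,9,10}->{5,9}; V {5,6,8,9,10}->{6,8,9,10}
Constraint 3 (V < Y) on D(V)={6,8,9,10} D(Y)={5,9}: V {6,8,9,10}->{6,8}; Y {5,9}->{9}
So after all 3 constraints: D(V) = {6,8}

Answer: {6,8}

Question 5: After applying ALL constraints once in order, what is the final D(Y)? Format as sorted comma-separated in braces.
Constraint 1 (Z < V) on D(Z)={4,5,6,8,10} D(V)={3,5,6,8,9,10}: Z {4,5,6,8,10}->{4,5,6,8}; V {3,5,6,8,9,10}->{5,6,8,9,10}
Constraint 2 (Y < V) on D(Y)={5,9,10} D(V)={5,6,8,9,10}: Y {5,9,10}->{5,9}; V {5,6,8,9,10}->{6,8,9,10}
Constraint 3 (V < Y) on D(V)={6,8,9,10} D(Y)={5,9}: V {6,8,9,10}->{6,8}; Y {5,9}->{9}
So after all 3 constraints: D(Y) = {9}

Answer: {9}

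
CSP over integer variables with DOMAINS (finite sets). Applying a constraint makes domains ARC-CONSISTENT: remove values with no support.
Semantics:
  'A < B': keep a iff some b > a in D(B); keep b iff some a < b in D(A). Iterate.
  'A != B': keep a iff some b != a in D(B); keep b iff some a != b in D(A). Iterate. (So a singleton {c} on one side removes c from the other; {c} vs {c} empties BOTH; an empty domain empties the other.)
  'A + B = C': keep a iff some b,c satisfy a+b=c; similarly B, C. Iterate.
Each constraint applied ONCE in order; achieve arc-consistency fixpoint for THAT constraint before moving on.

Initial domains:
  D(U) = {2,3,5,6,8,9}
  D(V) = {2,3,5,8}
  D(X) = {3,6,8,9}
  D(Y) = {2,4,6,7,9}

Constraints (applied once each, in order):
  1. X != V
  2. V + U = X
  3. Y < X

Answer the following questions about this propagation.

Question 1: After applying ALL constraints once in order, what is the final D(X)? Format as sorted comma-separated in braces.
Constraint 1 (X != V) on D(X)={3,6,8,9} D(V)={2,3,5,8}: no change
Constraint 2 (V + U = X) on D(V)={2,3,5,8} D(U)={2,3,5,6,8,9} D(X)={3,6,8,9}: V {2,3,5,8}->{2,3,5}; U {2,3,5,6,8,9}->{3,5,6}; X {3,6,8,9}->{6,8,9}
Constraint 3 (Y < X) on D(Y)={2,4,6,7,9} D(X)={6,8,9}: Y {2,4,6,7,9}->{2,4,6,7}
So after all 3 constraints: D(X) = {6,8,9}

Answer: {6,8,9}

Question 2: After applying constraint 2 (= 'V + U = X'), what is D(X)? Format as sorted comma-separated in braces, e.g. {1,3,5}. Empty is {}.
Answer: {6,8,9}

Derivation:
Constraint 1 (X != V) on D(X)={3,6,8,9} D(V)={2,3,5,8}: no change
Constraint 2 (V + U = X) on D(V)={2,3,5,8} D(U)={2,3,5,6,8,9} D(X)={3,6,8,9}: V {2,3,5,8}->{2,3,5}; U {2,3,5,6,8,9}->{3,5,6}; X {3,6,8,9}->{6,8,9}
So after constraint 2: D(X) = {6,8,9}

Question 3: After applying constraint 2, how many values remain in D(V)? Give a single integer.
Answer: 3

Derivation:
Constraint 1 (X != V) on D(X)={3,6,8,9} D(V)={2,3,5,8}: no change
Constraint 2 (V + U = X) on D(V)={2,3,5,8} D(U)={2,3,5,6,8,9} D(X)={3,6,8,9}: V {2,3,5,8}->{2,3,5}; U {2,3,5,6,8,9}->{3,5,6}; X {3,6,8,9}->{6,8,9}
So after constraint 2: D(V)={2,3,5}, size = 3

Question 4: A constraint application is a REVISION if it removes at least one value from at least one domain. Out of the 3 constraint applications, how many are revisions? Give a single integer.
Answer: 2

Derivation:
Constraint 1 (X != V) on D(X)={3,6,8,9} D(V)={2,3,5,8}: no change => not a revision
Constraint 2 (V + U = X) on D(V)={2,3,5,8} D(U)={2,3,5,6,8,9} D(X)={3,6,8,9}: V {2,3,5,8}->{2,3,5}; U {2,3,5,6,8,9}->{3,5,6}; X {3,6,8,9}->{6,8,9} => REVISION
Constraint 3 (Y < X) on D(Y)={2,4,6,7,9} D(X)={6,8,9}: Y {2,4,6,7,9}->{2,4,6,7} => REVISION
Total revisions = 2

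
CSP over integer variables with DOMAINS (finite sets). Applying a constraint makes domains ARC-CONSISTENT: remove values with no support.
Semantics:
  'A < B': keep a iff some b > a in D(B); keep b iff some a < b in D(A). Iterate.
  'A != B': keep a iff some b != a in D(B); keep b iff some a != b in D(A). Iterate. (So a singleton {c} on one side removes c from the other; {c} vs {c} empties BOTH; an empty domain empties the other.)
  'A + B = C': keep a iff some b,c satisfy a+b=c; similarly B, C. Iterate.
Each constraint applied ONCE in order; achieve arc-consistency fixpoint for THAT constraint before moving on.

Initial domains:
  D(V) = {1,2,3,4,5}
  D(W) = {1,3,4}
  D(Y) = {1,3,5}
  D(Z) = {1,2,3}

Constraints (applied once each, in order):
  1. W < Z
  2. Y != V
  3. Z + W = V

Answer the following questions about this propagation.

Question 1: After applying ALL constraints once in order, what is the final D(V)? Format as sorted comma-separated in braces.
Answer: {3,4}

Derivation:
Constraint 1 (W < Z) on D(W)={1,3,4} D(Z)={1,2,3}: W {1,3,4}->{1}; Z {1,2,3}->{2,3}
Constraint 2 (Y != V) on D(Y)={1,3,5} D(V)={1,2,3,4,5}: no change
Constraint 3 (Z + W = V) on D(Z)={2,3} D(W)={1} D(V)={1,2,3,4,5}: V {1,2,3,4,5}->{3,4}
So after all 3 constraints: D(V) = {3,4}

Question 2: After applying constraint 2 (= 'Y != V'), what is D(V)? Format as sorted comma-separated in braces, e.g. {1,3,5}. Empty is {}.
Constraint 1 (W < Z) on D(W)={1,3,4} D(Z)={1,2,3}: W {1,3,4}->{1}; Z {1,2,3}->{2,3}
Constraint 2 (Y != V) on D(Y)={1,3,5} D(V)={1,2,3,4,5}: no change
So after constraint 2: D(V) = {1,2,3,4,5}

Answer: {1,2,3,4,5}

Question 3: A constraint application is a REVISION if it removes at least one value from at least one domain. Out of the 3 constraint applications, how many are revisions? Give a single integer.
Answer: 2

Derivation:
Constraint 1 (W < Z) on D(W)={1,3,4} D(Z)={1,2,3}: W {1,3,4}->{1}; Z {1,2,3}->{2,3} => REVISION
Constraint 2 (Y != V) on D(Y)={1,3,5} D(V)={1,2,3,4,5}: no change => not a revision
Constraint 3 (Z + W = V) on D(Z)={2,3} D(W)={1} D(V)={1,2,3,4,5}: V {1,2,3,4,5}->{3,4} => REVISION
Total revisions = 2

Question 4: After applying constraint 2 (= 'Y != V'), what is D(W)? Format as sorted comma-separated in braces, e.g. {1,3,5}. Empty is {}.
Answer: {1}

Derivation:
Constraint 1 (W < Z) on D(W)={1,3,4} D(Z)={1,2,3}: W {1,3,4}->{1}; Z {1,2,3}->{2,3}
Constraint 2 (Y != V) on D(Y)={1,3,5} D(V)={1,2,3,4,5}: no change
So after constraint 2: D(W) = {1}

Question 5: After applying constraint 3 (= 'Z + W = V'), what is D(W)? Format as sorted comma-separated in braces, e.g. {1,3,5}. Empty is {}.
Answer: {1}

Derivation:
Constraint 1 (W < Z) on D(W)={1,3,4} D(Z)={1,2,3}: W {1,3,4}->{1}; Z {1,2,3}->{2,3}
Constraint 2 (Y != V) on D(Y)={1,3,5} D(V)={1,2,3,4,5}: no change
Constraint 3 (Z + W = V) on D(Z)={2,3} D(W)={1} D(V)={1,2,3,4,5}: V {1,2,3,4,5}->{3,4}
So after constraint 3: D(W) = {1}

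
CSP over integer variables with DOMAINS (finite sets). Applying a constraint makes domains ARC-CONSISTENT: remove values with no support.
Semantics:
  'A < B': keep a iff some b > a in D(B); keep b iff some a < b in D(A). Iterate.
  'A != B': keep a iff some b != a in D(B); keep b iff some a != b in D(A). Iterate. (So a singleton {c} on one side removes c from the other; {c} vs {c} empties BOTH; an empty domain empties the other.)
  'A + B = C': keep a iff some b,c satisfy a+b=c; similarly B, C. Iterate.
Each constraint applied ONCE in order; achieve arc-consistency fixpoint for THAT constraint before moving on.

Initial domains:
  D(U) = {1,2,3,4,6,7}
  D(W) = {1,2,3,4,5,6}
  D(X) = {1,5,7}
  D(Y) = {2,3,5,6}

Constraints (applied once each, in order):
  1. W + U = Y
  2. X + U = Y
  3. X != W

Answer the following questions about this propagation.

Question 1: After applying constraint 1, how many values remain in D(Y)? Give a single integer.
Answer: 4

Derivation:
Constraint 1 (W + U = Y) on D(W)={1,2,3,4,5,6} D(U)={1,2,3,4,6,7} D(Y)={2,3,5,6}: W {1,2,3,4,5,6}->{1,2,3,4,5}; U {1,2,3,4,6,7}->{1,2,3,4}
So after constraint 1: D(Y)={2,3,5,6}, size = 4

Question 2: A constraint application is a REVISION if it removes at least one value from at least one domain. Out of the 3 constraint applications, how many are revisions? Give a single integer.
Constraint 1 (W + U = Y) on D(W)={1,2,3,4,5,6} D(U)={1,2,3,4,6,7} D(Y)={2,3,5,6}: W {1,2,3,4,5,6}->{1,2,3,4,5}; U {1,2,3,4,6,7}->{1,2,3,4} => REVISION
Constraint 2 (X + U = Y) on D(X)={1,5,7} D(U)={1,2,3,4} D(Y)={2,3,5,6}: X {1,5,7}->{1,5}; U {1,2,3,4}->{1,2,4} => REVISION
Constraint 3 (X != W) on D(X)={1,5} D(W)={1,2,3,4,5}: no change => not a revision
Total revisions = 2

Answer: 2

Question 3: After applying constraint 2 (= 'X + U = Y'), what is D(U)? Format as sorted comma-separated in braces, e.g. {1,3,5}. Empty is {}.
Constraint 1 (W + U = Y) on D(W)={1,2,3,4,5,6} D(U)={1,2,3,4,6,7} D(Y)={2,3,5,6}: W {1,2,3,4,5,6}->{1,2,3,4,5}; U {1,2,3,4,6,7}->{1,2,3,4}
Constraint 2 (X + U = Y) on D(X)={1,5,7} D(U)={1,2,3,4} D(Y)={2,3,5,6}: X {1,5,7}->{1,5}; U {1,2,3,4}->{1,2,4}
So after constraint 2: D(U) = {1,2,4}

Answer: {1,2,4}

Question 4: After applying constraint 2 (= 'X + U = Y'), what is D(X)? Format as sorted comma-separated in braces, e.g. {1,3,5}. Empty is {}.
Answer: {1,5}

Derivation:
Constraint 1 (W + U = Y) on D(W)={1,2,3,4,5,6} D(U)={1,2,3,4,6,7} D(Y)={2,3,5,6}: W {1,2,3,4,5,6}->{1,2,3,4,5}; U {1,2,3,4,6,7}->{1,2,3,4}
Constraint 2 (X + U = Y) on D(X)={1,5,7} D(U)={1,2,3,4} D(Y)={2,3,5,6}: X {1,5,7}->{1,5}; U {1,2,3,4}->{1,2,4}
So after constraint 2: D(X) = {1,5}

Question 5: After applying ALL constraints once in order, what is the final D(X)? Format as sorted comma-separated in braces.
Answer: {1,5}

Derivation:
Constraint 1 (W + U = Y) on D(W)={1,2,3,4,5,6} D(U)={1,2,3,4,6,7} D(Y)={2,3,5,6}: W {1,2,3,4,5,6}->{1,2,3,4,5}; U {1,2,3,4,6,7}->{1,2,3,4}
Constraint 2 (X + U = Y) on D(X)={1,5,7} D(U)={1,2,3,4} D(Y)={2,3,5,6}: X {1,5,7}->{1,5}; U {1,2,3,4}->{1,2,4}
Constraint 3 (X != W) on D(X)={1,5} D(W)={1,2,3,4,5}: no change
So after all 3 constraints: D(X) = {1,5}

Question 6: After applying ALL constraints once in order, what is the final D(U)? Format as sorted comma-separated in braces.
Answer: {1,2,4}

Derivation:
Constraint 1 (W + U = Y) on D(W)={1,2,3,4,5,6} D(U)={1,2,3,4,6,7} D(Y)={2,3,5,6}: W {1,2,3,4,5,6}->{1,2,3,4,5}; U {1,2,3,4,6,7}->{1,2,3,4}
Constraint 2 (X + U = Y) on D(X)={1,5,7} D(U)={1,2,3,4} D(Y)={2,3,5,6}: X {1,5,7}->{1,5}; U {1,2,3,4}->{1,2,4}
Constraint 3 (X != W) on D(X)={1,5} D(W)={1,2,3,4,5}: no change
So after all 3 constraints: D(U) = {1,2,4}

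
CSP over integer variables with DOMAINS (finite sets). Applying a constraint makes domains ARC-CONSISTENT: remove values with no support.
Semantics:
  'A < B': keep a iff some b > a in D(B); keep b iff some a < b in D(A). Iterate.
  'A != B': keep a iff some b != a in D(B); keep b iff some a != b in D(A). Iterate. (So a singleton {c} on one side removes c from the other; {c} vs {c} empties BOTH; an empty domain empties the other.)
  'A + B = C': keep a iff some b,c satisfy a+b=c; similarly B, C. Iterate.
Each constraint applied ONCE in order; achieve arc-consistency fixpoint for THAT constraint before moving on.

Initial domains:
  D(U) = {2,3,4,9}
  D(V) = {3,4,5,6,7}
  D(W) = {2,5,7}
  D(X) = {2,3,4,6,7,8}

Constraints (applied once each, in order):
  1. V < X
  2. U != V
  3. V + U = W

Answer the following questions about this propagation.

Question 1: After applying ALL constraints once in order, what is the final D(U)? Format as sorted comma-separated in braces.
Constraint 1 (V < X) on D(V)={3,4,5,6,7} D(X)={2,3,4,6,7,8}: X {2,3,4,6,7,8}->{4,6,7,8}
Constraint 2 (U != V) on D(U)={2,3,4,9} D(V)={3,4,5,6,7}: no change
Constraint 3 (V + U = W) on D(V)={3,4,5,6,7} D(U)={2,3,4,9} D(W)={2,5,7}: V {3,4,5,6,7}->{3,4,5}; U {2,3,4,9}->{2,3,4}; W {2,5,7}->{5,7}
So after all 3 constraints: D(U) = {2,3,4}

Answer: {2,3,4}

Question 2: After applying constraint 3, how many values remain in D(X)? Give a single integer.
Answer: 4

Derivation:
Constraint 1 (V < X) on D(V)={3,4,5,6,7} D(X)={2,3,4,6,7,8}: X {2,3,4,6,7,8}->{4,6,7,8}
Constraint 2 (U != V) on D(U)={2,3,4,9} D(V)={3,4,5,6,7}: no change
Constraint 3 (V + U = W) on D(V)={3,4,5,6,7} D(U)={2,3,4,9} D(W)={2,5,7}: V {3,4,5,6,7}->{3,4,5}; U {2,3,4,9}->{2,3,4}; W {2,5,7}->{5,7}
So after constraint 3: D(X)={4,6,7,8}, size = 4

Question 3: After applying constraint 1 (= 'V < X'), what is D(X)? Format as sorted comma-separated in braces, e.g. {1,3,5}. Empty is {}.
Constraint 1 (V < X) on D(V)={3,4,5,6,7} D(X)={2,3,4,6,7,8}: X {2,3,4,6,7,8}->{4,6,7,8}
So after constraint 1: D(X) = {4,6,7,8}

Answer: {4,6,7,8}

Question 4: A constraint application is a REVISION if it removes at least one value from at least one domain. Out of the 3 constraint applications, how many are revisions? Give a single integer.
Answer: 2

Derivation:
Constraint 1 (V < X) on D(V)={3,4,5,6,7} D(X)={2,3,4,6,7,8}: X {2,3,4,6,7,8}->{4,6,7,8} => REVISION
Constraint 2 (U != V) on D(U)={2,3,4,9} D(V)={3,4,5,6,7}: no change => not a revision
Constraint 3 (V + U = W) on D(V)={3,4,5,6,7} D(U)={2,3,4,9} D(W)={2,5,7}: V {3,4,5,6,7}->{3,4,5}; U {2,3,4,9}->{2,3,4}; W {2,5,7}->{5,7} => REVISION
Total revisions = 2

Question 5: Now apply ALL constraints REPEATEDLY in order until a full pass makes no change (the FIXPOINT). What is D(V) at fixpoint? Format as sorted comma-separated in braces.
pass 0 (initial): D(V)={3,4,5,6,7}
pass 1: U {2,3,4,9}->{2,3,4}; V {3,4,5,6,7}->{3,4,5}; W {2,5,7}->{5,7}; X {2,3,4,6,7,8}->{4,6,7,8}
pass 2: no change
Fixpoint after 2 passes: D(V) = {3,4,5}

Answer: {3,4,5}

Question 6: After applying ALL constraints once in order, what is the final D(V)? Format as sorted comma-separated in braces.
Constraint 1 (V < X) on D(V)={3,4,5,6,7} D(X)={2,3,4,6,7,8}: X {2,3,4,6,7,8}->{4,6,7,8}
Constraint 2 (U != V) on D(U)={2,3,4,9} D(V)={3,4,5,6,7}: no change
Constraint 3 (V + U = W) on D(V)={3,4,5,6,7} D(U)={2,3,4,9} D(W)={2,5,7}: V {3,4,5,6,7}->{3,4,5}; U {2,3,4,9}->{2,3,4}; W {2,5,7}->{5,7}
So after all 3 constraints: D(V) = {3,4,5}

Answer: {3,4,5}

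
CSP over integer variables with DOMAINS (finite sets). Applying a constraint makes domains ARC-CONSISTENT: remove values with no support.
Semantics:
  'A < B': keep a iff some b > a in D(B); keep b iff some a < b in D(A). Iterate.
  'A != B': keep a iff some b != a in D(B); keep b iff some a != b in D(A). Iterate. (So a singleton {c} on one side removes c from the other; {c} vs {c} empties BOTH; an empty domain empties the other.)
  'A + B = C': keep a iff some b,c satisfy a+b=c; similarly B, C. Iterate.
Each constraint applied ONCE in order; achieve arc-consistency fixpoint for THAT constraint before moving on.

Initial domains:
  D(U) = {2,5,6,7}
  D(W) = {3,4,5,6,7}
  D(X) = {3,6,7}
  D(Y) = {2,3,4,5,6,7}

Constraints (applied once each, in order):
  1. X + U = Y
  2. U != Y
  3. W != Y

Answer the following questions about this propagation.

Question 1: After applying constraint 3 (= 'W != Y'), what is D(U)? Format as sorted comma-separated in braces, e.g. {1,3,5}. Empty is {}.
Answer: {2}

Derivation:
Constraint 1 (X + U = Y) on D(X)={3,6,7} D(U)={2,5,6,7} D(Y)={2,3,4,5,6,7}: X {3,6,7}->{3}; U {2,5,6,7}->{2}; Y {2,3,4,5,6,7}->{5}
Constraint 2 (U != Y) on D(U)={2} D(Y)={5}: no change
Constraint 3 (W != Y) on D(W)={3,4,5,6,7} D(Y)={5}: W {3,4,5,6,7}->{3,4,6,7}
So after constraint 3: D(U) = {2}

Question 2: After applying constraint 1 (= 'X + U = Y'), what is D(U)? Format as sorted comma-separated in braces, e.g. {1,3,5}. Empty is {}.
Constraint 1 (X + U = Y) on D(X)={3,6,7} D(U)={2,5,6,7} D(Y)={2,3,4,5,6,7}: X {3,6,7}->{3}; U {2,5,6,7}->{2}; Y {2,3,4,5,6,7}->{5}
So after constraint 1: D(U) = {2}

Answer: {2}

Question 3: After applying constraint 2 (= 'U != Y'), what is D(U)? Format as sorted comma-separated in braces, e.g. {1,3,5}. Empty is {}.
Constraint 1 (X + U = Y) on D(X)={3,6,7} D(U)={2,5,6,7} D(Y)={2,3,4,5,6,7}: X {3,6,7}->{3}; U {2,5,6,7}->{2}; Y {2,3,4,5,6,7}->{5}
Constraint 2 (U != Y) on D(U)={2} D(Y)={5}: no change
So after constraint 2: D(U) = {2}

Answer: {2}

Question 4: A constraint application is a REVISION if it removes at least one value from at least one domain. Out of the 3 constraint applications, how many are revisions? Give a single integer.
Constraint 1 (X + U = Y) on D(X)={3,6,7} D(U)={2,5,6,7} D(Y)={2,3,4,5,6,7}: X {3,6,7}->{3}; U {2,5,6,7}->{2}; Y {2,3,4,5,6,7}->{5} => REVISION
Constraint 2 (U != Y) on D(U)={2} D(Y)={5}: no change => not a revision
Constraint 3 (W != Y) on D(W)={3,4,5,6,7} D(Y)={5}: W {3,4,5,6,7}->{3,4,6,7} => REVISION
Total revisions = 2

Answer: 2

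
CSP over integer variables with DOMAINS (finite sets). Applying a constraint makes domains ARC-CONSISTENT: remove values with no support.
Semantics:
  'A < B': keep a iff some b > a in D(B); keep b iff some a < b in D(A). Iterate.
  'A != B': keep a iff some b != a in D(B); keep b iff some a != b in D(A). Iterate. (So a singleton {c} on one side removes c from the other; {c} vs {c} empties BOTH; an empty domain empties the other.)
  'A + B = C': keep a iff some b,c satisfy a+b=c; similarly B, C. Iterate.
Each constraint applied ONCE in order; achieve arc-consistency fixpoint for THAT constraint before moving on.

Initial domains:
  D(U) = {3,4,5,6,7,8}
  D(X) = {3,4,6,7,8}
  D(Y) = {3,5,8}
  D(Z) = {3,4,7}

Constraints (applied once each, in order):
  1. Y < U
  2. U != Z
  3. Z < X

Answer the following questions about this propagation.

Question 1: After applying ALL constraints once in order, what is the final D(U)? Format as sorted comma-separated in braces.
Answer: {4,5,6,7,8}

Derivation:
Constraint 1 (Y < U) on D(Y)={3,5,8} D(U)={3,4,5,6,7,8}: Y {3,5,8}->{3,5}; U {3,4,5,6,7,8}->{4,5,6,7,8}
Constraint 2 (U != Z) on D(U)={4,5,6,7,8} D(Z)={3,4,7}: no change
Constraint 3 (Z < X) on D(Z)={3,4,7} D(X)={3,4,6,7,8}: X {3,4,6,7,8}->{4,6,7,8}
So after all 3 constraints: D(U) = {4,5,6,7,8}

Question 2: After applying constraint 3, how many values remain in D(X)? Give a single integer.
Answer: 4

Derivation:
Constraint 1 (Y < U) on D(Y)={3,5,8} D(U)={3,4,5,6,7,8}: Y {3,5,8}->{3,5}; U {3,4,5,6,7,8}->{4,5,6,7,8}
Constraint 2 (U != Z) on D(U)={4,5,6,7,8} D(Z)={3,4,7}: no change
Constraint 3 (Z < X) on D(Z)={3,4,7} D(X)={3,4,6,7,8}: X {3,4,6,7,8}->{4,6,7,8}
So after constraint 3: D(X)={4,6,7,8}, size = 4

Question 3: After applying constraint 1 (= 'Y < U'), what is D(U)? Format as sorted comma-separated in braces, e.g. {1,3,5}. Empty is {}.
Answer: {4,5,6,7,8}

Derivation:
Constraint 1 (Y < U) on D(Y)={3,5,8} D(U)={3,4,5,6,7,8}: Y {3,5,8}->{3,5}; U {3,4,5,6,7,8}->{4,5,6,7,8}
So after constraint 1: D(U) = {4,5,6,7,8}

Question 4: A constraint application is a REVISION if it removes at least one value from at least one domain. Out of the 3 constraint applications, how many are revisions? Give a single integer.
Constraint 1 (Y < U) on D(Y)={3,5,8} D(U)={3,4,5,6,7,8}: Y {3,5,8}->{3,5}; U {3,4,5,6,7,8}->{4,5,6,7,8} => REVISION
Constraint 2 (U != Z) on D(U)={4,5,6,7,8} D(Z)={3,4,7}: no change => not a revision
Constraint 3 (Z < X) on D(Z)={3,4,7} D(X)={3,4,6,7,8}: X {3,4,6,7,8}->{4,6,7,8} => REVISION
Total revisions = 2

Answer: 2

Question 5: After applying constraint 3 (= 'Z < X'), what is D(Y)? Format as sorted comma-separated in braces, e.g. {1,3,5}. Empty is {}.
Constraint 1 (Y < U) on D(Y)={3,5,8} D(U)={3,4,5,6,7,8}: Y {3,5,8}->{3,5}; U {3,4,5,6,7,8}->{4,5,6,7,8}
Constraint 2 (U != Z) on D(U)={4,5,6,7,8} D(Z)={3,4,7}: no change
Constraint 3 (Z < X) on D(Z)={3,4,7} D(X)={3,4,6,7,8}: X {3,4,6,7,8}->{4,6,7,8}
So after constraint 3: D(Y) = {3,5}

Answer: {3,5}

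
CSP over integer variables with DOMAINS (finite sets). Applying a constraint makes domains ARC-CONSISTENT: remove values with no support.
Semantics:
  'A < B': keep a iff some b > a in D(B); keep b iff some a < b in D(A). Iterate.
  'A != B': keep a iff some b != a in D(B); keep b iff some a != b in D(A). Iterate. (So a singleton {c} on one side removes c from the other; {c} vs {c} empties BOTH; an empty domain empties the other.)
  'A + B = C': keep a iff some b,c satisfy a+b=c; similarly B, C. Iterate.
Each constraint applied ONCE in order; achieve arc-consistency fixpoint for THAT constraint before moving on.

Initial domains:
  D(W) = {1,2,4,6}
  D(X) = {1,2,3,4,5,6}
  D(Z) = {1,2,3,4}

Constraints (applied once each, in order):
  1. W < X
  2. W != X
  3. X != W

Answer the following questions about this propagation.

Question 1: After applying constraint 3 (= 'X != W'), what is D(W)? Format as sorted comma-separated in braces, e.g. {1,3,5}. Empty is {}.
Constraint 1 (W < X) on D(W)={1,2,4,6} D(X)={1,2,3,4,5,6}: W {1,2,4,6}->{1,2,4}; X {1,2,3,4,5,6}->{2,3,4,5,6}
Constraint 2 (W != X) on D(W)={1,2,4} D(X)={2,3,4,5,6}: no change
Constraint 3 (X != W) on D(X)={2,3,4,5,6} D(W)={1,2,4}: no change
So after constraint 3: D(W) = {1,2,4}

Answer: {1,2,4}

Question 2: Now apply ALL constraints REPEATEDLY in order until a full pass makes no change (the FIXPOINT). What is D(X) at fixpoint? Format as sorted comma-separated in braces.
pass 0 (initial): D(X)={1,2,3,4,5,6}
pass 1: W {1,2,4,6}->{1,2,4}; X {1,2,3,4,5,6}->{2,3,4,5,6}
pass 2: no change
Fixpoint after 2 passes: D(X) = {2,3,4,5,6}

Answer: {2,3,4,5,6}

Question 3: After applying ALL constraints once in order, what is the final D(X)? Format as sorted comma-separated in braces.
Constraint 1 (W < X) on D(W)={1,2,4,6} D(X)={1,2,3,4,5,6}: W {1,2,4,6}->{1,2,4}; X {1,2,3,4,5,6}->{2,3,4,5,6}
Constraint 2 (W != X) on D(W)={1,2,4} D(X)={2,3,4,5,6}: no change
Constraint 3 (X != W) on D(X)={2,3,4,5,6} D(W)={1,2,4}: no change
So after all 3 constraints: D(X) = {2,3,4,5,6}

Answer: {2,3,4,5,6}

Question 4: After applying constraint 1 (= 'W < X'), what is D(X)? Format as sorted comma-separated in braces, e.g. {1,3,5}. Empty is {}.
Answer: {2,3,4,5,6}

Derivation:
Constraint 1 (W < X) on D(W)={1,2,4,6} D(X)={1,2,3,4,5,6}: W {1,2,4,6}->{1,2,4}; X {1,2,3,4,5,6}->{2,3,4,5,6}
So after constraint 1: D(X) = {2,3,4,5,6}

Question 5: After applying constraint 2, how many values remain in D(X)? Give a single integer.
Constraint 1 (W < X) on D(W)={1,2,4,6} D(X)={1,2,3,4,5,6}: W {1,2,4,6}->{1,2,4}; X {1,2,3,4,5,6}->{2,3,4,5,6}
Constraint 2 (W != X) on D(W)={1,2,4} D(X)={2,3,4,5,6}: no change
So after constraint 2: D(X)={2,3,4,5,6}, size = 5

Answer: 5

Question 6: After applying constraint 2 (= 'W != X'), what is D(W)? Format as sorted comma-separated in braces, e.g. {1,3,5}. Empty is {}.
Answer: {1,2,4}

Derivation:
Constraint 1 (W < X) on D(W)={1,2,4,6} D(X)={1,2,3,4,5,6}: W {1,2,4,6}->{1,2,4}; X {1,2,3,4,5,6}->{2,3,4,5,6}
Constraint 2 (W != X) on D(W)={1,2,4} D(X)={2,3,4,5,6}: no change
So after constraint 2: D(W) = {1,2,4}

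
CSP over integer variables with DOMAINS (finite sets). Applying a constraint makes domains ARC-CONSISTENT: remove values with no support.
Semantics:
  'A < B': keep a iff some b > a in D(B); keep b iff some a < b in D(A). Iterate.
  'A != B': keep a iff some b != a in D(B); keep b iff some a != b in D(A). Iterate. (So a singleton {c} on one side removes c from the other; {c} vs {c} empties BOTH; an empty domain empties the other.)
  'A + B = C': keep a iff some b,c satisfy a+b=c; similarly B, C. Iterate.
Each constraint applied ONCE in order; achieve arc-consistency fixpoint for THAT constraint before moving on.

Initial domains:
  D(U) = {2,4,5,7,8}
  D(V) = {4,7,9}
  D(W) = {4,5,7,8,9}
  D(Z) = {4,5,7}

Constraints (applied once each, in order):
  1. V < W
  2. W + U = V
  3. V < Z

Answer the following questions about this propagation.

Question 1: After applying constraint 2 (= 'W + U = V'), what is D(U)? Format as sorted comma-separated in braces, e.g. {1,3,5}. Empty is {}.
Constraint 1 (V < W) on D(V)={4,7,9} D(W)={4,5,7,8,9}: V {4,7,9}->{4,7}; W {4,5,7,8,9}->{5,7,8,9}
Constraint 2 (W + U = V) on D(W)={5,7,8,9} D(U)={2,4,5,7,8} D(V)={4,7}: W {5,7,8,9}->{5}; U {2,4,5,7,8}->{2}; V {4,7}->{7}
So after constraint 2: D(U) = {2}

Answer: {2}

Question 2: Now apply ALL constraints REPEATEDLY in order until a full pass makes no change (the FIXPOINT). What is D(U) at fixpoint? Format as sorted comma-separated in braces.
pass 0 (initial): D(U)={2,4,5,7,8}
pass 1: U {2,4,5,7,8}->{2}; V {4,7,9}->{}; W {4,5,7,8,9}->{5}; Z {4,5,7}->{}
pass 2: U {2}->{}; W {5}->{}
pass 3: no change
Fixpoint after 3 passes: D(U) = {}

Answer: {}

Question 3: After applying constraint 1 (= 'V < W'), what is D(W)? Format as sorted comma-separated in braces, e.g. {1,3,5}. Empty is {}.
Answer: {5,7,8,9}

Derivation:
Constraint 1 (V < W) on D(V)={4,7,9} D(W)={4,5,7,8,9}: V {4,7,9}->{4,7}; W {4,5,7,8,9}->{5,7,8,9}
So after constraint 1: D(W) = {5,7,8,9}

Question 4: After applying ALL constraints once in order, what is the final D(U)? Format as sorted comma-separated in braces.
Constraint 1 (V < W) on D(V)={4,7,9} D(W)={4,5,7,8,9}: V {4,7,9}->{4,7}; W {4,5,7,8,9}->{5,7,8,9}
Constraint 2 (W + U = V) on D(W)={5,7,8,9} D(U)={2,4,5,7,8} D(V)={4,7}: W {5,7,8,9}->{5}; U {2,4,5,7,8}->{2}; V {4,7}->{7}
Constraint 3 (V < Z) on D(V)={7} D(Z)={4,5,7}: V {7}->{}; Z {4,5,7}->{}
So after all 3 constraints: D(U) = {2}

Answer: {2}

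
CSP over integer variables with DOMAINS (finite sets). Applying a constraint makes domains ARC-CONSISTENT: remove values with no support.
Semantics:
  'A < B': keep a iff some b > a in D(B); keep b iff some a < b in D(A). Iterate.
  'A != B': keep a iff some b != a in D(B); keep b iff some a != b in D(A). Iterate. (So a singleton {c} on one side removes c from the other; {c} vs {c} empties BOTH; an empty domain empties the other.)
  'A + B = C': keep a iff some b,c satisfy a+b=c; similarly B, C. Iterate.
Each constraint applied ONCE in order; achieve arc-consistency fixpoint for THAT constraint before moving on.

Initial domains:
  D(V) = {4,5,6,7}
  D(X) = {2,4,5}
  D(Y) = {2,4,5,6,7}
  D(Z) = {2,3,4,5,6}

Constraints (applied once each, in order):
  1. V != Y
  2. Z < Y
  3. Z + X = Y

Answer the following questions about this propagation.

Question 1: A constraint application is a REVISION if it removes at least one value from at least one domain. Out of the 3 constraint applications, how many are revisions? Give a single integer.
Answer: 2

Derivation:
Constraint 1 (V != Y) on D(V)={4,5,6,7} D(Y)={2,4,5,6,7}: no change => not a revision
Constraint 2 (Z < Y) on D(Z)={2,3,4,5,6} D(Y)={2,4,5,6,7}: Y {2,4,5,6,7}->{4,5,6,7} => REVISION
Constraint 3 (Z + X = Y) on D(Z)={2,3,4,5,6} D(X)={2,4,5} D(Y)={4,5,6,7}: Z {2,3,4,5,6}->{2,3,4,5} => REVISION
Total revisions = 2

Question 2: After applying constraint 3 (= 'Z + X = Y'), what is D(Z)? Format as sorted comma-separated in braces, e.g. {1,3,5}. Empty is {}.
Constraint 1 (V != Y) on D(V)={4,5,6,7} D(Y)={2,4,5,6,7}: no change
Constraint 2 (Z < Y) on D(Z)={2,3,4,5,6} D(Y)={2,4,5,6,7}: Y {2,4,5,6,7}->{4,5,6,7}
Constraint 3 (Z + X = Y) on D(Z)={2,3,4,5,6} D(X)={2,4,5} D(Y)={4,5,6,7}: Z {2,3,4,5,6}->{2,3,4,5}
So after constraint 3: D(Z) = {2,3,4,5}

Answer: {2,3,4,5}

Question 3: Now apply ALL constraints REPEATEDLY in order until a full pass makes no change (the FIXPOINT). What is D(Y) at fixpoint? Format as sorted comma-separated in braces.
Answer: {4,5,6,7}

Derivation:
pass 0 (initial): D(Y)={2,4,5,6,7}
pass 1: Y {2,4,5,6,7}->{4,5,6,7}; Z {2,3,4,5,6}->{2,3,4,5}
pass 2: no change
Fixpoint after 2 passes: D(Y) = {4,5,6,7}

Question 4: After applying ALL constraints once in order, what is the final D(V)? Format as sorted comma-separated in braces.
Answer: {4,5,6,7}

Derivation:
Constraint 1 (V != Y) on D(V)={4,5,6,7} D(Y)={2,4,5,6,7}: no change
Constraint 2 (Z < Y) on D(Z)={2,3,4,5,6} D(Y)={2,4,5,6,7}: Y {2,4,5,6,7}->{4,5,6,7}
Constraint 3 (Z + X = Y) on D(Z)={2,3,4,5,6} D(X)={2,4,5} D(Y)={4,5,6,7}: Z {2,3,4,5,6}->{2,3,4,5}
So after all 3 constraints: D(V) = {4,5,6,7}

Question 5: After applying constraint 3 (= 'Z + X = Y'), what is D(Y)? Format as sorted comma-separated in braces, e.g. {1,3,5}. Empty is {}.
Constraint 1 (V != Y) on D(V)={4,5,6,7} D(Y)={2,4,5,6,7}: no change
Constraint 2 (Z < Y) on D(Z)={2,3,4,5,6} D(Y)={2,4,5,6,7}: Y {2,4,5,6,7}->{4,5,6,7}
Constraint 3 (Z + X = Y) on D(Z)={2,3,4,5,6} D(X)={2,4,5} D(Y)={4,5,6,7}: Z {2,3,4,5,6}->{2,3,4,5}
So after constraint 3: D(Y) = {4,5,6,7}

Answer: {4,5,6,7}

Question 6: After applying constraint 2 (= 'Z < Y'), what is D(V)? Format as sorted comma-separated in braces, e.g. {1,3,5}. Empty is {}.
Answer: {4,5,6,7}

Derivation:
Constraint 1 (V != Y) on D(V)={4,5,6,7} D(Y)={2,4,5,6,7}: no change
Constraint 2 (Z < Y) on D(Z)={2,3,4,5,6} D(Y)={2,4,5,6,7}: Y {2,4,5,6,7}->{4,5,6,7}
So after constraint 2: D(V) = {4,5,6,7}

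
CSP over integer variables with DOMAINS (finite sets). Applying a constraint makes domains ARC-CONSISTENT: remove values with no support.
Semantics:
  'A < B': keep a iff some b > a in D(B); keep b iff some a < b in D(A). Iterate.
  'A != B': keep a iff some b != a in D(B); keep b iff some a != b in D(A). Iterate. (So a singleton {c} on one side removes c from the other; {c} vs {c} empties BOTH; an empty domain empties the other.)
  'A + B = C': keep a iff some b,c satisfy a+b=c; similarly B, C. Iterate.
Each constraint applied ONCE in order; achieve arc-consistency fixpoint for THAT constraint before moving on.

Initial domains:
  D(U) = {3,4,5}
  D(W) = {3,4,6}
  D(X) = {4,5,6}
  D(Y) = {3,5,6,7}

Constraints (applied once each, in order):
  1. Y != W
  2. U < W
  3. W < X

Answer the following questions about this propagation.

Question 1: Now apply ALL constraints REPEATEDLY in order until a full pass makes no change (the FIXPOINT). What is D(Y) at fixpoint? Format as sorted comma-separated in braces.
pass 0 (initial): D(Y)={3,5,6,7}
pass 1: W {3,4,6}->{4}; X {4,5,6}->{5,6}
pass 2: U {3,4,5}->{3}
pass 3: no change
Fixpoint after 3 passes: D(Y) = {3,5,6,7}

Answer: {3,5,6,7}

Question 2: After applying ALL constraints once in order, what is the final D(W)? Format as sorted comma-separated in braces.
Answer: {4}

Derivation:
Constraint 1 (Y != W) on D(Y)={3,5,6,7} D(W)={3,4,6}: no change
Constraint 2 (U < W) on D(U)={3,4,5} D(W)={3,4,6}: W {3,4,6}->{4,6}
Constraint 3 (W < X) on D(W)={4,6} D(X)={4,5,6}: W {4,6}->{4}; X {4,5,6}->{5,6}
So after all 3 constraints: D(W) = {4}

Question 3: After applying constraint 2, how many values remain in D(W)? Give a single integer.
Constraint 1 (Y != W) on D(Y)={3,5,6,7} D(W)={3,4,6}: no change
Constraint 2 (U < W) on D(U)={3,4,5} D(W)={3,4,6}: W {3,4,6}->{4,6}
So after constraint 2: D(W)={4,6}, size = 2

Answer: 2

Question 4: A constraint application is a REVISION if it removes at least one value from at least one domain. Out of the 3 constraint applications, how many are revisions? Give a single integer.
Answer: 2

Derivation:
Constraint 1 (Y != W) on D(Y)={3,5,6,7} D(W)={3,4,6}: no change => not a revision
Constraint 2 (U < W) on D(U)={3,4,5} D(W)={3,4,6}: W {3,4,6}->{4,6} => REVISION
Constraint 3 (W < X) on D(W)={4,6} D(X)={4,5,6}: W {4,6}->{4}; X {4,5,6}->{5,6} => REVISION
Total revisions = 2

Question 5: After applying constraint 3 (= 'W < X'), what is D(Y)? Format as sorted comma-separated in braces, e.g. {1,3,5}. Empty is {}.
Answer: {3,5,6,7}

Derivation:
Constraint 1 (Y != W) on D(Y)={3,5,6,7} D(W)={3,4,6}: no change
Constraint 2 (U < W) on D(U)={3,4,5} D(W)={3,4,6}: W {3,4,6}->{4,6}
Constraint 3 (W < X) on D(W)={4,6} D(X)={4,5,6}: W {4,6}->{4}; X {4,5,6}->{5,6}
So after constraint 3: D(Y) = {3,5,6,7}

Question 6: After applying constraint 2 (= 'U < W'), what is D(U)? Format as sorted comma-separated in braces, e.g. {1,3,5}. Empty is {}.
Answer: {3,4,5}

Derivation:
Constraint 1 (Y != W) on D(Y)={3,5,6,7} D(W)={3,4,6}: no change
Constraint 2 (U < W) on D(U)={3,4,5} D(W)={3,4,6}: W {3,4,6}->{4,6}
So after constraint 2: D(U) = {3,4,5}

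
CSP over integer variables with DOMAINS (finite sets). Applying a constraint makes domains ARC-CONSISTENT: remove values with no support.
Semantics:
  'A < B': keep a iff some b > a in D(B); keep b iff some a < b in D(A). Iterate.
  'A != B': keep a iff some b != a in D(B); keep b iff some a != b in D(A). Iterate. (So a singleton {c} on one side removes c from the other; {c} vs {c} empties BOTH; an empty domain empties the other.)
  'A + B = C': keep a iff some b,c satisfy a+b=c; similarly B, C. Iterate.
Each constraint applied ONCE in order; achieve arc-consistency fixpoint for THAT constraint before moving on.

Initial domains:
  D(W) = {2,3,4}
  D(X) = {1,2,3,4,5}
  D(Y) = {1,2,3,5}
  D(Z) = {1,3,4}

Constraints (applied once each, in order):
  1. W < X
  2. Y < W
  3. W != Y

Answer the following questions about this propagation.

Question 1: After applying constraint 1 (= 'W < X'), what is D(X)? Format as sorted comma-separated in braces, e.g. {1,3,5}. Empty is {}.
Answer: {3,4,5}

Derivation:
Constraint 1 (W < X) on D(W)={2,3,4} D(X)={1,2,3,4,5}: X {1,2,3,4,5}->{3,4,5}
So after constraint 1: D(X) = {3,4,5}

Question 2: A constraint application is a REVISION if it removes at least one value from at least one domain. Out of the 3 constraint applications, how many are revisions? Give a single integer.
Answer: 2

Derivation:
Constraint 1 (W < X) on D(W)={2,3,4} D(X)={1,2,3,4,5}: X {1,2,3,4,5}->{3,4,5} => REVISION
Constraint 2 (Y < W) on D(Y)={1,2,3,5} D(W)={2,3,4}: Y {1,2,3,5}->{1,2,3} => REVISION
Constraint 3 (W != Y) on D(W)={2,3,4} D(Y)={1,2,3}: no change => not a revision
Total revisions = 2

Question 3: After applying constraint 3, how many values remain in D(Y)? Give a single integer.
Answer: 3

Derivation:
Constraint 1 (W < X) on D(W)={2,3,4} D(X)={1,2,3,4,5}: X {1,2,3,4,5}->{3,4,5}
Constraint 2 (Y < W) on D(Y)={1,2,3,5} D(W)={2,3,4}: Y {1,2,3,5}->{1,2,3}
Constraint 3 (W != Y) on D(W)={2,3,4} D(Y)={1,2,3}: no change
So after constraint 3: D(Y)={1,2,3}, size = 3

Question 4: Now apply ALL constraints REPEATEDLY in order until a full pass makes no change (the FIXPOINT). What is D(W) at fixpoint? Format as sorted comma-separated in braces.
pass 0 (initial): D(W)={2,3,4}
pass 1: X {1,2,3,4,5}->{3,4,5}; Y {1,2,3,5}->{1,2,3}
pass 2: no change
Fixpoint after 2 passes: D(W) = {2,3,4}

Answer: {2,3,4}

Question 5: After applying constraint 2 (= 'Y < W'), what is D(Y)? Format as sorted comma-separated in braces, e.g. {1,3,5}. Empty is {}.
Constraint 1 (W < X) on D(W)={2,3,4} D(X)={1,2,3,4,5}: X {1,2,3,4,5}->{3,4,5}
Constraint 2 (Y < W) on D(Y)={1,2,3,5} D(W)={2,3,4}: Y {1,2,3,5}->{1,2,3}
So after constraint 2: D(Y) = {1,2,3}

Answer: {1,2,3}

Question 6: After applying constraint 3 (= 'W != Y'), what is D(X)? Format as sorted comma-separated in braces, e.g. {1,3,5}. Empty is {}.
Answer: {3,4,5}

Derivation:
Constraint 1 (W < X) on D(W)={2,3,4} D(X)={1,2,3,4,5}: X {1,2,3,4,5}->{3,4,5}
Constraint 2 (Y < W) on D(Y)={1,2,3,5} D(W)={2,3,4}: Y {1,2,3,5}->{1,2,3}
Constraint 3 (W != Y) on D(W)={2,3,4} D(Y)={1,2,3}: no change
So after constraint 3: D(X) = {3,4,5}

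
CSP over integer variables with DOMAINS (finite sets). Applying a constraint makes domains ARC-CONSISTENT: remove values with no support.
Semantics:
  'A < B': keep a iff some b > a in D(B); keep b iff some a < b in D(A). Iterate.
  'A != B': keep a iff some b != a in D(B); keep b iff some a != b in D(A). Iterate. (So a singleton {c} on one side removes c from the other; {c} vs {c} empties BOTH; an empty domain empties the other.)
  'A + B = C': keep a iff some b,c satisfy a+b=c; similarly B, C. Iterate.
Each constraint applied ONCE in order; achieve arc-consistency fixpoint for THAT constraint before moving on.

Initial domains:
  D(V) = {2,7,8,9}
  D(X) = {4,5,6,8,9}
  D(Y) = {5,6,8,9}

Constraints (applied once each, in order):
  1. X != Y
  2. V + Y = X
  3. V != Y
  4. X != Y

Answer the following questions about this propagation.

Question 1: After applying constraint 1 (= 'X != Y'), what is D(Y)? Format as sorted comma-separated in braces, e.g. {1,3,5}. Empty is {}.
Constraint 1 (X != Y) on D(X)={4,5,6,8,9} D(Y)={5,6,8,9}: no change
So after constraint 1: D(Y) = {5,6,8,9}

Answer: {5,6,8,9}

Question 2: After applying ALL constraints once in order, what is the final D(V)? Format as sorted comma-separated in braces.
Constraint 1 (X != Y) on D(X)={4,5,6,8,9} D(Y)={5,6,8,9}: no change
Constraint 2 (V + Y = X) on D(V)={2,7,8,9} D(Y)={5,6,8,9} D(X)={4,5,6,8,9}: V {2,7,8,9}->{2}; Y {5,6,8,9}->{6}; X {4,5,6,8,9}->{8}
Constraint 3 (V != Y) on D(V)={2} D(Y)={6}: no change
Constraint 4 (X != Y) on D(X)={8} D(Y)={6}: no change
So after all 4 constraints: D(V) = {2}

Answer: {2}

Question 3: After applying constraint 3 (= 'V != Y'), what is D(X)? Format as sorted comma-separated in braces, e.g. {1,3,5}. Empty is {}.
Answer: {8}

Derivation:
Constraint 1 (X != Y) on D(X)={4,5,6,8,9} D(Y)={5,6,8,9}: no change
Constraint 2 (V + Y = X) on D(V)={2,7,8,9} D(Y)={5,6,8,9} D(X)={4,5,6,8,9}: V {2,7,8,9}->{2}; Y {5,6,8,9}->{6}; X {4,5,6,8,9}->{8}
Constraint 3 (V != Y) on D(V)={2} D(Y)={6}: no change
So after constraint 3: D(X) = {8}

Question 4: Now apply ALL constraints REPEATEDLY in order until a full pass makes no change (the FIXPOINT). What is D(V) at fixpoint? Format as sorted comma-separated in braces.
Answer: {2}

Derivation:
pass 0 (initial): D(V)={2,7,8,9}
pass 1: V {2,7,8,9}->{2}; X {4,5,6,8,9}->{8}; Y {5,6,8,9}->{6}
pass 2: no change
Fixpoint after 2 passes: D(V) = {2}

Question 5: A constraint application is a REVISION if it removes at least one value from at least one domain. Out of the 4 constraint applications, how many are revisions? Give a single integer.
Constraint 1 (X != Y) on D(X)={4,5,6,8,9} D(Y)={5,6,8,9}: no change => not a revision
Constraint 2 (V + Y = X) on D(V)={2,7,8,9} D(Y)={5,6,8,9} D(X)={4,5,6,8,9}: V {2,7,8,9}->{2}; Y {5,6,8,9}->{6}; X {4,5,6,8,9}->{8} => REVISION
Constraint 3 (V != Y) on D(V)={2} D(Y)={6}: no change => not a revision
Constraint 4 (X != Y) on D(X)={8} D(Y)={6}: no change => not a revision
Total revisions = 1

Answer: 1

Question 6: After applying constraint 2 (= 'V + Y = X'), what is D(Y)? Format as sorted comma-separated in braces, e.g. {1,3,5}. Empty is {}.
Answer: {6}

Derivation:
Constraint 1 (X != Y) on D(X)={4,5,6,8,9} D(Y)={5,6,8,9}: no change
Constraint 2 (V + Y = X) on D(V)={2,7,8,9} D(Y)={5,6,8,9} D(X)={4,5,6,8,9}: V {2,7,8,9}->{2}; Y {5,6,8,9}->{6}; X {4,5,6,8,9}->{8}
So after constraint 2: D(Y) = {6}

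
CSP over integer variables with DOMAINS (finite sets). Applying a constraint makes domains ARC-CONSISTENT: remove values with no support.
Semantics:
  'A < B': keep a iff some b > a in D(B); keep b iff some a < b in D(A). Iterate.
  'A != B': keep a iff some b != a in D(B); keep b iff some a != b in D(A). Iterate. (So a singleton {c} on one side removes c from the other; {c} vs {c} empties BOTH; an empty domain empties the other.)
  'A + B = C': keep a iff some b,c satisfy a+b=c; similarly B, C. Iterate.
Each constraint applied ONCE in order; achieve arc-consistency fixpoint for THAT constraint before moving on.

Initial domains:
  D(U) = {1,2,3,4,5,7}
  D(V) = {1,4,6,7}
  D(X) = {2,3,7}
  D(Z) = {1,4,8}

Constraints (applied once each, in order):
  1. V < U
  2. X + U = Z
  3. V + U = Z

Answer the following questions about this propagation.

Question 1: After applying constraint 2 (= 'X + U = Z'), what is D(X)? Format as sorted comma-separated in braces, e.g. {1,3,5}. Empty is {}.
Constraint 1 (V < U) on D(V)={1,4,6,7} D(U)={1,2,3,4,5,7}: V {1,4,6,7}->{1,4,6}; U {1,2,3,4,5,7}->{2,3,4,5,7}
Constraint 2 (X + U = Z) on D(X)={2,3,7} D(U)={2,3,4,5,7} D(Z)={1,4,8}: X {2,3,7}->{2,3}; U {2,3,4,5,7}->{2,5}; Z {1,4,8}->{4,8}
So after constraint 2: D(X) = {2,3}

Answer: {2,3}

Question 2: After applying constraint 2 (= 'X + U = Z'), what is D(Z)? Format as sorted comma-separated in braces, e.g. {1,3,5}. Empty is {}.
Answer: {4,8}

Derivation:
Constraint 1 (V < U) on D(V)={1,4,6,7} D(U)={1,2,3,4,5,7}: V {1,4,6,7}->{1,4,6}; U {1,2,3,4,5,7}->{2,3,4,5,7}
Constraint 2 (X + U = Z) on D(X)={2,3,7} D(U)={2,3,4,5,7} D(Z)={1,4,8}: X {2,3,7}->{2,3}; U {2,3,4,5,7}->{2,5}; Z {1,4,8}->{4,8}
So after constraint 2: D(Z) = {4,8}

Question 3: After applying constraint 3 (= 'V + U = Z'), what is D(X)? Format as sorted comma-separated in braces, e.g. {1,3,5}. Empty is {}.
Answer: {2,3}

Derivation:
Constraint 1 (V < U) on D(V)={1,4,6,7} D(U)={1,2,3,4,5,7}: V {1,4,6,7}->{1,4,6}; U {1,2,3,4,5,7}->{2,3,4,5,7}
Constraint 2 (X + U = Z) on D(X)={2,3,7} D(U)={2,3,4,5,7} D(Z)={1,4,8}: X {2,3,7}->{2,3}; U {2,3,4,5,7}->{2,5}; Z {1,4,8}->{4,8}
Constraint 3 (V + U = Z) on D(V)={1,4,6} D(U)={2,5} D(Z)={4,8}: V {1,4,6}->{6}; U {2,5}->{2}; Z {4,8}->{8}
So after constraint 3: D(X) = {2,3}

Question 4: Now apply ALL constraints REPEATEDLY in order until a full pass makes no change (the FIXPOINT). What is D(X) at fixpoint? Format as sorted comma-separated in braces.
pass 0 (initial): D(X)={2,3,7}
pass 1: U {1,2,3,4,5,7}->{2}; V {1,4,6,7}->{6}; X {2,3,7}->{2,3}; Z {1,4,8}->{8}
pass 2: U {2}->{}; V {6}->{}; X {2,3}->{}; Z {8}->{}
pass 3: no change
Fixpoint after 3 passes: D(X) = {}

Answer: {}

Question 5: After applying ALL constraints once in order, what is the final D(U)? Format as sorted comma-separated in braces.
Constraint 1 (V < U) on D(V)={1,4,6,7} D(U)={1,2,3,4,5,7}: V {1,4,6,7}->{1,4,6}; U {1,2,3,4,5,7}->{2,3,4,5,7}
Constraint 2 (X + U = Z) on D(X)={2,3,7} D(U)={2,3,4,5,7} D(Z)={1,4,8}: X {2,3,7}->{2,3}; U {2,3,4,5,7}->{2,5}; Z {1,4,8}->{4,8}
Constraint 3 (V + U = Z) on D(V)={1,4,6} D(U)={2,5} D(Z)={4,8}: V {1,4,6}->{6}; U {2,5}->{2}; Z {4,8}->{8}
So after all 3 constraints: D(U) = {2}

Answer: {2}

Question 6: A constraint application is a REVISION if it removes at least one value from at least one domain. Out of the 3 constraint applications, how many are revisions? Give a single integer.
Constraint 1 (V < U) on D(V)={1,4,6,7} D(U)={1,2,3,4,5,7}: V {1,4,6,7}->{1,4,6}; U {1,2,3,4,5,7}->{2,3,4,5,7} => REVISION
Constraint 2 (X + U = Z) on D(X)={2,3,7} D(U)={2,3,4,5,7} D(Z)={1,4,8}: X {2,3,7}->{2,3}; U {2,3,4,5,7}->{2,5}; Z {1,4,8}->{4,8} => REVISION
Constraint 3 (V + U = Z) on D(V)={1,4,6} D(U)={2,5} D(Z)={4,8}: V {1,4,6}->{6}; U {2,5}->{2}; Z {4,8}->{8} => REVISION
Total revisions = 3

Answer: 3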